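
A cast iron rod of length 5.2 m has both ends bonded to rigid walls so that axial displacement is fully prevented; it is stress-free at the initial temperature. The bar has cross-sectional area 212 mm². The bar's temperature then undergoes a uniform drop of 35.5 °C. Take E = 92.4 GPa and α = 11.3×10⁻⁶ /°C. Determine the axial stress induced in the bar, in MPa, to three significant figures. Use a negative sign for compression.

37.1 MPa

Free thermal expansion αLΔT = 11.3e-6 · 5200 · -35.5 = -2.086 mm.
The walls impose strain ε = −(-2.086)/5200 = 4.0115e-04; σ = Eε = 92400 · 4.0115e-04 = 37.07 MPa.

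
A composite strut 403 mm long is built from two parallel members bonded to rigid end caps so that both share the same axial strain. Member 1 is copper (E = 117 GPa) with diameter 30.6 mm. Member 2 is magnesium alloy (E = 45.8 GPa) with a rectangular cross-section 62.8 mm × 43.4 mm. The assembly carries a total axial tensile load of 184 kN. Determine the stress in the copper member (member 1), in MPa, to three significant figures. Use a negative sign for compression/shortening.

A_1 = 735.4 mm².
A_2 = 2726 mm².
Equal strain + equilibrium ⇒ each member carries load in proportion to AE: A₁E₁ = 86040000 N, A₂E₂ = 124800000 N, ΣAE = 210900000 N.
σ₁ = P·E₁/ΣAE = 184000·117000/210900000 = 102.1 MPa.

102 MPa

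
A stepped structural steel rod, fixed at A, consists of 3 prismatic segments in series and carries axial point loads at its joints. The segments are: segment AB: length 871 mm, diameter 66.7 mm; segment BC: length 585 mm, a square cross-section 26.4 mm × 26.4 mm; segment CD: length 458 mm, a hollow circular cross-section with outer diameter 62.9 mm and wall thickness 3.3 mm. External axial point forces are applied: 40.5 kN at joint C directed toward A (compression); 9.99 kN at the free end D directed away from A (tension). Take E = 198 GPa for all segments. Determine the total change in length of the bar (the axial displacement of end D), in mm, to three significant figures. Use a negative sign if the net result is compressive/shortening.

-0.130 mm

Internal axial forces (sectioning from the free end, tension +): N_CD = 9.99 kN, N_BC = -30.51 kN, N_AB = -30.51 kN.
A_AB = 3494 mm².
A_BC = 697 mm².
A_CD = 617.9 mm².
δ_AB = -30510·871/(3494·198000) = -0.03841 mm
δ_BC = -30510·585/(697·198000) = -0.1293 mm
δ_CD = 9990·458/(617.9·198000) = 0.0374 mm
δ = Σδ_i = -0.1303 mm.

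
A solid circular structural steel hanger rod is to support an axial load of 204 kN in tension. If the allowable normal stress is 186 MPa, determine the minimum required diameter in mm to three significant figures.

37.4 mm

Required area A ≥ P/σ_allow = 204000/186 = 1097 mm².
For a solid circular section, d ≥ √(4A/π) = 37.37 mm.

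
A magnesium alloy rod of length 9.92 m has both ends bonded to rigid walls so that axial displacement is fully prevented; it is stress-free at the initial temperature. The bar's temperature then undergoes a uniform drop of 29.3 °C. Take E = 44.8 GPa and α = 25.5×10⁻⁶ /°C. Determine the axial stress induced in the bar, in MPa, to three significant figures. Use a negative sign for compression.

33.5 MPa

Free thermal expansion αLΔT = 25.5e-6 · 9920 · -29.3 = -7.412 mm.
The walls impose strain ε = −(-7.412)/9920 = 7.4715e-04; σ = Eε = 44800 · 7.4715e-04 = 33.47 MPa.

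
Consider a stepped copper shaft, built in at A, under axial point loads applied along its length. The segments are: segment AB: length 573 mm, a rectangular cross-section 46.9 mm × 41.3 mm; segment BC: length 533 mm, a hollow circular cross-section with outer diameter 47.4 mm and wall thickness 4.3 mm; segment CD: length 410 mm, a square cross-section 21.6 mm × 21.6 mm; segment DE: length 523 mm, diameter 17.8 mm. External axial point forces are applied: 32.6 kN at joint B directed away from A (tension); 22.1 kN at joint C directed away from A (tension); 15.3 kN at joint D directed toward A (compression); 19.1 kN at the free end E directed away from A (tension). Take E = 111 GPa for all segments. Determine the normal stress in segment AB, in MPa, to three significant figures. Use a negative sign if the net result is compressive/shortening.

30.2 MPa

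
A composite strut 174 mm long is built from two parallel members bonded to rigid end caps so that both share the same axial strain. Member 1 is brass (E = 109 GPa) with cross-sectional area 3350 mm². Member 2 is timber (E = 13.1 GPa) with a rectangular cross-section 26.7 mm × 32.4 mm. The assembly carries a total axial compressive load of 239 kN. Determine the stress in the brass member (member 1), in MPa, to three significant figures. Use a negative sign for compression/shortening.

-69.2 MPa

A_2 = 865.1 mm².
Equal strain + equilibrium ⇒ each member carries load in proportion to AE: A₁E₁ = 365200000 N, A₂E₂ = 11330000 N, ΣAE = 376500000 N.
σ₁ = P·E₁/ΣAE = -239000·109000/376500000 = -69.2 MPa.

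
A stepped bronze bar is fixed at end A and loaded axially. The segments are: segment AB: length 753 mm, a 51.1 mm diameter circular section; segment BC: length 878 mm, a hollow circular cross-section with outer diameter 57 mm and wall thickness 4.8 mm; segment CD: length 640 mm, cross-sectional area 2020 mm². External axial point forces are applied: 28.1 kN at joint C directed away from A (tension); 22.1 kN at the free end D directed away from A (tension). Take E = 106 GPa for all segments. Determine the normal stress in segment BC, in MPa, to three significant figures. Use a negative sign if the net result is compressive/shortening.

Internal axial forces (sectioning from the free end, tension +): N_CD = 22.1 kN, N_BC = 50.2 kN, N_AB = 50.2 kN.
A_BC = 787.2 mm².
σ_BC = N_BC/A_BC = 50200/787.2 = 63.77 MPa.

63.8 MPa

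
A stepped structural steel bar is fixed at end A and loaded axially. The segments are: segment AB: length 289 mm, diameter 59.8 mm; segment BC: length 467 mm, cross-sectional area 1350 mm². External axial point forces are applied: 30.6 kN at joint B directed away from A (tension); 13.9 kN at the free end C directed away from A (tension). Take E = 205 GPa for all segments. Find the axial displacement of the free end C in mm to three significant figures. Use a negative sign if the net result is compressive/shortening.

Internal axial forces (sectioning from the free end, tension +): N_BC = 13.9 kN, N_AB = 44.5 kN.
A_AB = 2809 mm².
δ_AB = 44500·289/(2809·205000) = 0.02234 mm
δ_BC = 13900·467/(1350·205000) = 0.02346 mm
δ = Σδ_i = 0.04579 mm.

0.0458 mm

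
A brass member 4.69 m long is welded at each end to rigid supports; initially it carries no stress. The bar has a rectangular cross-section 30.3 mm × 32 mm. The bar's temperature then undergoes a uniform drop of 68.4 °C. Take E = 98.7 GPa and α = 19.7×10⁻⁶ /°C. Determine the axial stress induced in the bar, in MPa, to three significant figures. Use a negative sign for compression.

Free thermal expansion αLΔT = 19.7e-6 · 4690 · -68.4 = -6.32 mm.
The walls impose strain ε = −(-6.32)/4690 = 1.3475e-03; σ = Eε = 98700 · 1.3475e-03 = 133 MPa.

133 MPa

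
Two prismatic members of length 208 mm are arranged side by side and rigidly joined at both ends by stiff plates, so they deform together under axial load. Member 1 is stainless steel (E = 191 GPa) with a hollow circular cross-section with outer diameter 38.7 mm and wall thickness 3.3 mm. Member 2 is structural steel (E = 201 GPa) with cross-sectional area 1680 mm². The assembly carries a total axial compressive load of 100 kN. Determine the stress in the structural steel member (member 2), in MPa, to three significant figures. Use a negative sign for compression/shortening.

-49.3 MPa

A_1 = 367 mm².
Equal strain + equilibrium ⇒ each member carries load in proportion to AE: A₁E₁ = 70100000 N, A₂E₂ = 337700000 N, ΣAE = 407800000 N.
σ₂ = P·E₂/ΣAE = -100000·201000/407800000 = -49.29 MPa.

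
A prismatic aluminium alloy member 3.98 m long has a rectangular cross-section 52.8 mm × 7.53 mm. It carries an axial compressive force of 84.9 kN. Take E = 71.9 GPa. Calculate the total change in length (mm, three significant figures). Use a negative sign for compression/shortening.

-11.8 mm

A = 397.6 mm².
δ_mech = NL/(AE) = -84900·3980/(397.6·71900) = -11.82 mm.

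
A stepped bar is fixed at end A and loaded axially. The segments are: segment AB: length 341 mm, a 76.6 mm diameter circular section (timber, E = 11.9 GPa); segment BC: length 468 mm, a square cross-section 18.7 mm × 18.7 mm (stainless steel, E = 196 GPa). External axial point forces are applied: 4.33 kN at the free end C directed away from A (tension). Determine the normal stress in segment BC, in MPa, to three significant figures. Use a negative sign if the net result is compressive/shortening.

12.4 MPa

Internal axial forces (sectioning from the free end, tension +): N_BC = 4.33 kN, N_AB = 4.33 kN.
A_BC = 349.7 mm².
σ_BC = N_BC/A_BC = 4330/349.7 = 12.38 MPa.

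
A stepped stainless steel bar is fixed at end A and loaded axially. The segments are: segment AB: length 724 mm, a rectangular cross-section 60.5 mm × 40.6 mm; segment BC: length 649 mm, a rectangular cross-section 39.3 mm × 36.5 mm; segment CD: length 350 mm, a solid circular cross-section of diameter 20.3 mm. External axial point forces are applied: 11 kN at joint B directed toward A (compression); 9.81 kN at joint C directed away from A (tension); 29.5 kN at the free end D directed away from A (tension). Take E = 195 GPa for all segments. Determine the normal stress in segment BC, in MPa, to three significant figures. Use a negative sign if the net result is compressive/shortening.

Internal axial forces (sectioning from the free end, tension +): N_CD = 29.5 kN, N_BC = 39.31 kN, N_AB = 28.31 kN.
A_BC = 1434 mm².
σ_BC = N_BC/A_BC = 39310/1434 = 27.4 MPa.

27.4 MPa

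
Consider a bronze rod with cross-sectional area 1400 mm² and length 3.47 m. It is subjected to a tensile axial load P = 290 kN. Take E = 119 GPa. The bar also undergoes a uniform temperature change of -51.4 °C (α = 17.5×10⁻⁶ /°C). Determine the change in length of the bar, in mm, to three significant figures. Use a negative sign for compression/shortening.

δ_mech = NL/(AE) = 290000·3470/(1400·119000) = 6.04 mm.
δ_thermal = αLΔT = 17.5e-6·3470·-51.4 = -3.121 mm.
δ = δ_mech + δ_thermal = 2.919 mm.

2.92 mm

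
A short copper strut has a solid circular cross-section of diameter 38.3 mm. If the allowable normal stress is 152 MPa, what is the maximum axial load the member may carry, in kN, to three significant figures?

A = 1152 mm².
P_max = σ_allow · A = 152 · 1152 = 175100 N = 175.1 kN.

175 kN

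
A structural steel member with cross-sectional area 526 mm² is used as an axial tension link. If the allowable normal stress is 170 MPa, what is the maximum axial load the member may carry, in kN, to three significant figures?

P_max = σ_allow · A = 170 · 526 = 89420 N = 89.42 kN.

89.4 kN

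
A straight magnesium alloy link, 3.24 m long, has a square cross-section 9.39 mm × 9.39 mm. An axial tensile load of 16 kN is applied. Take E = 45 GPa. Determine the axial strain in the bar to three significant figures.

A = 88.17 mm².
σ = N/A = 181.5 MPa; ε = σ/E = 181.5/45000 = 4.033e-03.

0.00403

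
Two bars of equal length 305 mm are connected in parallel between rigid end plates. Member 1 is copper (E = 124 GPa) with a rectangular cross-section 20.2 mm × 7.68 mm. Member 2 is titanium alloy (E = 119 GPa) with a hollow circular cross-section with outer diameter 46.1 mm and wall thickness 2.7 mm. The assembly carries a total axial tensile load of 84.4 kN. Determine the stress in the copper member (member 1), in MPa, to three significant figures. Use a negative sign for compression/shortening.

166 MPa

A_1 = 155.1 mm².
A_2 = 368.1 mm².
Equal strain + equilibrium ⇒ each member carries load in proportion to AE: A₁E₁ = 19240000 N, A₂E₂ = 43810000 N, ΣAE = 63040000 N.
σ₁ = P·E₁/ΣAE = 84400·124000/63040000 = 166 MPa.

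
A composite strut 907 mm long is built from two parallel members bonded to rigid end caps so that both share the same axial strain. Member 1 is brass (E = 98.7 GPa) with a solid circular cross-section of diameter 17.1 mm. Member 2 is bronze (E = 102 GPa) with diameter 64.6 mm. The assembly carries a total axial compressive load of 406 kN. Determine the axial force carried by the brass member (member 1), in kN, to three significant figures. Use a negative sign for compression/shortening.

A_1 = 229.7 mm².
A_2 = 3278 mm².
Equal strain + equilibrium ⇒ each member carries load in proportion to AE: A₁E₁ = 22670000 N, A₂E₂ = 334300000 N, ΣAE = 357000000 N.
F₁ = P·A₁E₁/ΣAE = -406000·22670000/357000000 = -25780 N.

-25.8 kN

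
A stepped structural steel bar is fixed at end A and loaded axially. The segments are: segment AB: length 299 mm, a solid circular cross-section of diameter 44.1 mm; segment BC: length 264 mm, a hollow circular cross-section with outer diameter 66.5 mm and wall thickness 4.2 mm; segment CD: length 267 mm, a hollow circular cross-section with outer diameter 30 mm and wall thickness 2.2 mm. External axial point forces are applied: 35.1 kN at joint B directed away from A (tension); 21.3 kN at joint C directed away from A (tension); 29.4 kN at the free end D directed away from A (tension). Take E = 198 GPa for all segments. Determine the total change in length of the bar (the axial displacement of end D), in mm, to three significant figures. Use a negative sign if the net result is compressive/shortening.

Internal axial forces (sectioning from the free end, tension +): N_CD = 29.4 kN, N_BC = 50.7 kN, N_AB = 85.8 kN.
A_AB = 1527 mm².
A_BC = 822 mm².
A_CD = 192.1 mm².
δ_AB = 85800·299/(1527·198000) = 0.08483 mm
δ_BC = 50700·264/(822·198000) = 0.08224 mm
δ_CD = 29400·267/(192.1·198000) = 0.2063 mm
δ = Σδ_i = 0.3734 mm.

0.373 mm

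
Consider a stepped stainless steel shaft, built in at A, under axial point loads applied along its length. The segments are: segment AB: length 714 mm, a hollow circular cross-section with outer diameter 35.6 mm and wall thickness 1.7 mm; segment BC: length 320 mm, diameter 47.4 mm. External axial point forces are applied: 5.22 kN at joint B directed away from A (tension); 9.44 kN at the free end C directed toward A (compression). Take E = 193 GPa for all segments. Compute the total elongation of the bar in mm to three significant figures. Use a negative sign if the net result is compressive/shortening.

Internal axial forces (sectioning from the free end, tension +): N_BC = -9.44 kN, N_AB = -4.22 kN.
A_AB = 181 mm².
A_BC = 1765 mm².
δ_AB = -4220·714/(181·193000) = -0.08623 mm
δ_BC = -9440·320/(1765·193000) = -0.00887 mm
δ = Σδ_i = -0.0951 mm.

-0.0951 mm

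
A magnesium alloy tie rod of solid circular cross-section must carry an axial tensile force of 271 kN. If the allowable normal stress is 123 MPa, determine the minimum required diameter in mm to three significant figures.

Required area A ≥ P/σ_allow = 271000/123 = 2203 mm².
For a solid circular section, d ≥ √(4A/π) = 52.96 mm.

53.0 mm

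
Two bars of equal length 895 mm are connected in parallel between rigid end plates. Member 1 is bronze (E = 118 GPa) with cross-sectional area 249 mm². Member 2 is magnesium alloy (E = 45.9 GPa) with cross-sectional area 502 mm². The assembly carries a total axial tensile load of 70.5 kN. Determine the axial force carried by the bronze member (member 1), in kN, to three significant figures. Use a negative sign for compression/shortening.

39.5 kN

Equal strain + equilibrium ⇒ each member carries load in proportion to AE: A₁E₁ = 29380000 N, A₂E₂ = 23040000 N, ΣAE = 52420000 N.
F₁ = P·A₁E₁/ΣAE = 70500·29380000/52420000 = 39510 N.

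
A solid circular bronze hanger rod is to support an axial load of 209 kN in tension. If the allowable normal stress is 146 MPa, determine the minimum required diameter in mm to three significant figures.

Required area A ≥ P/σ_allow = 209000/146 = 1432 mm².
For a solid circular section, d ≥ √(4A/π) = 42.69 mm.

42.7 mm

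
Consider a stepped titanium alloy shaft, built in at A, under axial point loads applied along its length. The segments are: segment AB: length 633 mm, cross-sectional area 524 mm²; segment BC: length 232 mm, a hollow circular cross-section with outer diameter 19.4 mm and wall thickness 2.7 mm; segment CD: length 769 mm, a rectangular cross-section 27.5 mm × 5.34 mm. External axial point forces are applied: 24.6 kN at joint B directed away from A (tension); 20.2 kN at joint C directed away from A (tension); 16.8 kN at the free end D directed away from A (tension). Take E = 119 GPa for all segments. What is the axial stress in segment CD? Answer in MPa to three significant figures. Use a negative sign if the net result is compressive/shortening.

Internal axial forces (sectioning from the free end, tension +): N_CD = 16.8 kN, N_BC = 37 kN, N_AB = 61.6 kN.
A_CD = 146.8 mm².
σ_CD = N_CD/A_CD = 16800/146.8 = 114.4 MPa.

114 MPa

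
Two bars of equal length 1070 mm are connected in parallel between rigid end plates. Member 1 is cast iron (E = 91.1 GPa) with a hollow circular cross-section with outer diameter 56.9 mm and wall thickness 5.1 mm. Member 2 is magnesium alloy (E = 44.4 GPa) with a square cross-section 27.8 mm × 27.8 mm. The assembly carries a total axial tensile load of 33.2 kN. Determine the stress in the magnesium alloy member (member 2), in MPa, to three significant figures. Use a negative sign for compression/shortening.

13.4 MPa

A_1 = 829.9 mm².
A_2 = 772.8 mm².
Equal strain + equilibrium ⇒ each member carries load in proportion to AE: A₁E₁ = 75610000 N, A₂E₂ = 34310000 N, ΣAE = 109900000 N.
σ₂ = P·E₂/ΣAE = 33200·44400/109900000 = 13.41 MPa.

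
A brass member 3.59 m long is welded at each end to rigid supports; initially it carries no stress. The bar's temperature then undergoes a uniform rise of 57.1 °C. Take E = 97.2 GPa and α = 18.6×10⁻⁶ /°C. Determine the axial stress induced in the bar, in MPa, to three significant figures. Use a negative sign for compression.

Free thermal expansion αLΔT = 18.6e-6 · 3590 · 57.1 = 3.813 mm.
The walls impose strain ε = −(3.813)/3590 = -1.0621e-03; σ = Eε = 97200 · -1.0621e-03 = -103.2 MPa.

-103 MPa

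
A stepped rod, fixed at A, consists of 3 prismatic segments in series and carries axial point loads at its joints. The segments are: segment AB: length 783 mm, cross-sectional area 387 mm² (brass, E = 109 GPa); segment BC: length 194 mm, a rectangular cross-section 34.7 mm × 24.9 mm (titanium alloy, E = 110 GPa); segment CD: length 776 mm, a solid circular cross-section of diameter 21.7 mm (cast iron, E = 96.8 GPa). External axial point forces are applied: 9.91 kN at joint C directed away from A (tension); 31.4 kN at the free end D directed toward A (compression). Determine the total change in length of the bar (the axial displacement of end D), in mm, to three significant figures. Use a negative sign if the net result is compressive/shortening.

-1.12 mm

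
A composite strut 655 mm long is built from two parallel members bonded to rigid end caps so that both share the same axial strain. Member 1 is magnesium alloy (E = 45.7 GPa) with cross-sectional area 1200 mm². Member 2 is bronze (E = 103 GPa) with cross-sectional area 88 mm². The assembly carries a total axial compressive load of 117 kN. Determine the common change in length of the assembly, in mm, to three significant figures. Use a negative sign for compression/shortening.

-1.20 mm

Equal strain + equilibrium ⇒ each member carries load in proportion to AE: A₁E₁ = 54840000 N, A₂E₂ = 9064000 N, ΣAE = 63900000 N.
δ = PL/ΣAE = -117000·655/63900000 = -1.199 mm.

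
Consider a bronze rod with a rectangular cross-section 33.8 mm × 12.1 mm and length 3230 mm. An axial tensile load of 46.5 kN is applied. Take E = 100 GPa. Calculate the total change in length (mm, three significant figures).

A = 409 mm².
δ_mech = NL/(AE) = 46500·3230/(409·100000) = 3.672 mm.

3.67 mm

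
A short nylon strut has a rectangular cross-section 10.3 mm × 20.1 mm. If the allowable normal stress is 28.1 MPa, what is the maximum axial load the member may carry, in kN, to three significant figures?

5.82 kN

A = 207 mm².
P_max = σ_allow · A = 28.1 · 207 = 5818 N = 5.818 kN.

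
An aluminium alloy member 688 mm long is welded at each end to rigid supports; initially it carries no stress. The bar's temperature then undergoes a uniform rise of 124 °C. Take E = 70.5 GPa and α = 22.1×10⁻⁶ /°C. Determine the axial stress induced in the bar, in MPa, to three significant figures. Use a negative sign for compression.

Free thermal expansion αLΔT = 22.1e-6 · 688 · 124 = 1.885 mm.
The walls impose strain ε = −(1.885)/688 = -2.7404e-03; σ = Eε = 70500 · -2.7404e-03 = -193.2 MPa.

-193 MPa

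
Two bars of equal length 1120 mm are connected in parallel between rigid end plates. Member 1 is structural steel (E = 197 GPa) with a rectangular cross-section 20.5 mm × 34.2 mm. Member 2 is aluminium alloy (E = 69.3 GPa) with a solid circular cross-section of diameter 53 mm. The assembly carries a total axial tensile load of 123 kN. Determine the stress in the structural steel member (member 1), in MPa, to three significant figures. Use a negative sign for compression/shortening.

A_1 = 701.1 mm².
A_2 = 2206 mm².
Equal strain + equilibrium ⇒ each member carries load in proportion to AE: A₁E₁ = 138100000 N, A₂E₂ = 152900000 N, ΣAE = 291000000 N.
σ₁ = P·E₁/ΣAE = 123000·197000/291000000 = 83.27 MPa.

83.3 MPa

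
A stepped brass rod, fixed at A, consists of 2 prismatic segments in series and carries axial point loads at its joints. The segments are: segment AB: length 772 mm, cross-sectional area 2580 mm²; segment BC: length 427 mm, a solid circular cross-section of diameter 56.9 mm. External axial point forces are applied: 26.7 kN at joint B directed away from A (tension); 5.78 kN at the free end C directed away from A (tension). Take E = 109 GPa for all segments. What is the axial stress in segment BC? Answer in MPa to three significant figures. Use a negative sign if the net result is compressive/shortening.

Internal axial forces (sectioning from the free end, tension +): N_BC = 5.78 kN, N_AB = 32.48 kN.
A_BC = 2543 mm².
σ_BC = N_BC/A_BC = 5780/2543 = 2.273 MPa.

2.27 MPa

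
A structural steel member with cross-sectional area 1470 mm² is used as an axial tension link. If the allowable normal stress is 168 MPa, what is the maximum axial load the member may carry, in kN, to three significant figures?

P_max = σ_allow · A = 168 · 1470 = 247000 N = 247 kN.

247 kN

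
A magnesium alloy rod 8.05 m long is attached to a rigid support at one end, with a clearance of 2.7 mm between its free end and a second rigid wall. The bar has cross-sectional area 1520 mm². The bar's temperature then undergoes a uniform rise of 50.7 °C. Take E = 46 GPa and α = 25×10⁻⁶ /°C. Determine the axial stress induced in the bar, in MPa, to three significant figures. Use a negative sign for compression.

Free thermal expansion αLΔT = 25e-6 · 8050 · 50.7 = 10.2 mm.
The walls engage after the gap closes; constrained expansion = 10.2 − 2.7 = 7.503 mm.
The walls impose strain ε = −(7.503)/8050 = -9.3210e-04; σ = Eε = 46000 · -9.3210e-04 = -42.88 MPa.

-42.9 MPa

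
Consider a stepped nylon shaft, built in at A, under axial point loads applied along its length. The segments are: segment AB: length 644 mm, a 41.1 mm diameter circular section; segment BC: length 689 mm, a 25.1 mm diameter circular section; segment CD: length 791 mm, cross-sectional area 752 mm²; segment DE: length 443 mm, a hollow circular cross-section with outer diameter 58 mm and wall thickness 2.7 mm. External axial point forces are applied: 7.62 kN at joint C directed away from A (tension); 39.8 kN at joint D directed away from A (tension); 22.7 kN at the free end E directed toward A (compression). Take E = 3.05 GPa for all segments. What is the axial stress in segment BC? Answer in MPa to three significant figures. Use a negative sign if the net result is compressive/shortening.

50.0 MPa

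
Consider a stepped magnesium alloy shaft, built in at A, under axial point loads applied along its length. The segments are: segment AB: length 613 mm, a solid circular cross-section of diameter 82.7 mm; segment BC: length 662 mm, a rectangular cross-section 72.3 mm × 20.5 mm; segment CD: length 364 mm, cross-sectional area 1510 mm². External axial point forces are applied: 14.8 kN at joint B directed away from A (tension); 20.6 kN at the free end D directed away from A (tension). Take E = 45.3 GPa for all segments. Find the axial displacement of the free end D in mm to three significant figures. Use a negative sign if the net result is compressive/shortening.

0.402 mm

Internal axial forces (sectioning from the free end, tension +): N_CD = 20.6 kN, N_BC = 20.6 kN, N_AB = 35.4 kN.
A_AB = 5372 mm².
A_BC = 1482 mm².
δ_AB = 35400·613/(5372·45300) = 0.08918 mm
δ_BC = 20600·662/(1482·45300) = 0.2031 mm
δ_CD = 20600·364/(1510·45300) = 0.1096 mm
δ = Σδ_i = 0.4019 mm.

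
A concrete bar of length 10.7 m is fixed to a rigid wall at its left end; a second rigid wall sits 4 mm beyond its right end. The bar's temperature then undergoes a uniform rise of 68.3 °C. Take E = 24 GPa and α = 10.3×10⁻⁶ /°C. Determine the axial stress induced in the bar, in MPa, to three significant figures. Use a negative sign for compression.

Free thermal expansion αLΔT = 10.3e-6 · 10700 · 68.3 = 7.527 mm.
The walls engage after the gap closes; constrained expansion = 7.527 − 4 = 3.527 mm.
The walls impose strain ε = −(3.527)/10700 = -3.2966e-04; σ = Eε = 24000 · -3.2966e-04 = -7.912 MPa.

-7.91 MPa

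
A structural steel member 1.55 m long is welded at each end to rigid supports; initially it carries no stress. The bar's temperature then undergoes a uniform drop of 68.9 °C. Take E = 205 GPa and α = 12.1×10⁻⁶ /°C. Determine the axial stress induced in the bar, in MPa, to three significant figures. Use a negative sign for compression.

171 MPa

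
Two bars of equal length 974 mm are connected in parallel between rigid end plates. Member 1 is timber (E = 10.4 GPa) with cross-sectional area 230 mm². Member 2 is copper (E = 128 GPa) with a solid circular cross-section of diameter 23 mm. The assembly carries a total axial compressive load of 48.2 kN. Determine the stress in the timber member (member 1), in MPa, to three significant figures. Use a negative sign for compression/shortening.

-9.02 MPa

A_2 = 415.5 mm².
Equal strain + equilibrium ⇒ each member carries load in proportion to AE: A₁E₁ = 2392000 N, A₂E₂ = 53180000 N, ΣAE = 55570000 N.
σ₁ = P·E₁/ΣAE = -48200·10400/55570000 = -9.02 MPa.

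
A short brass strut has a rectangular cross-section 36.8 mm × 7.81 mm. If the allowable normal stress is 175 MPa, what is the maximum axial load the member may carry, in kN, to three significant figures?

A = 287.4 mm².
P_max = σ_allow · A = 175 · 287.4 = 50300 N = 50.3 kN.

50.3 kN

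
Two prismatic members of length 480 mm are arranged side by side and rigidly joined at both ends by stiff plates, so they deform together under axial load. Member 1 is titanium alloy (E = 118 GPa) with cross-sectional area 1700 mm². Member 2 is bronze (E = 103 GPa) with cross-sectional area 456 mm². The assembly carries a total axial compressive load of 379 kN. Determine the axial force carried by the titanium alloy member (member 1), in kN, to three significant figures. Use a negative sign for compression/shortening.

-307 kN

Equal strain + equilibrium ⇒ each member carries load in proportion to AE: A₁E₁ = 200600000 N, A₂E₂ = 46970000 N, ΣAE = 247600000 N.
F₁ = P·A₁E₁/ΣAE = -379000·200600000/247600000 = -307100 N.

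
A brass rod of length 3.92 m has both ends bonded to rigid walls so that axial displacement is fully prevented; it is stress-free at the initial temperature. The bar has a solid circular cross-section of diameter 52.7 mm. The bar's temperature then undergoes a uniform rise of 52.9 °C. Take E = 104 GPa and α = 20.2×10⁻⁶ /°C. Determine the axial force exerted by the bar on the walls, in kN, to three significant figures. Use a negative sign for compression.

-242 kN

Free thermal expansion αLΔT = 20.2e-6 · 3920 · 52.9 = 4.189 mm.
The walls impose strain ε = −(4.189)/3920 = -1.0686e-03; σ = Eε = 104000 · -1.0686e-03 = -111.1 MPa.
Wall reaction R = σ·A = -111.1·2181 = -242400 N = -242.4 kN.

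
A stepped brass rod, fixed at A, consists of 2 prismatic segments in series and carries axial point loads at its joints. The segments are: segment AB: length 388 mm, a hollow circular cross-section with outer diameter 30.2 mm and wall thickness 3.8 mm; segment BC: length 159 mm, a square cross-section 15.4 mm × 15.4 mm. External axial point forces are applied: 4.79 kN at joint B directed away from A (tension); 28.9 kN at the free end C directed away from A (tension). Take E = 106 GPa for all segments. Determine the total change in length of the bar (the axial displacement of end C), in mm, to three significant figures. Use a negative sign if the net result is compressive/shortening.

0.574 mm

Internal axial forces (sectioning from the free end, tension +): N_BC = 28.9 kN, N_AB = 33.69 kN.
A_AB = 315.2 mm².
A_BC = 237.2 mm².
δ_AB = 33690·388/(315.2·106000) = 0.3913 mm
δ_BC = 28900·159/(237.2·106000) = 0.1828 mm
δ = Σδ_i = 0.5741 mm.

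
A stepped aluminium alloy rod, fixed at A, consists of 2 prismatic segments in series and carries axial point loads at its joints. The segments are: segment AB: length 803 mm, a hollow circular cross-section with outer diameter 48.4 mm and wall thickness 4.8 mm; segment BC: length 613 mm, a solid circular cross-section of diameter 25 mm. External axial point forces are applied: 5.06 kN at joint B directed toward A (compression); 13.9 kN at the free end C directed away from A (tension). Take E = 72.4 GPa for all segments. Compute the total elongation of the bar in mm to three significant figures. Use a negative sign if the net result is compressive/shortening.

Internal axial forces (sectioning from the free end, tension +): N_BC = 13.9 kN, N_AB = 8.84 kN.
A_AB = 657.5 mm².
A_BC = 490.9 mm².
δ_AB = 8840·803/(657.5·72400) = 0.1491 mm
δ_BC = 13900·613/(490.9·72400) = 0.2398 mm
δ = Σδ_i = 0.3889 mm.

0.389 mm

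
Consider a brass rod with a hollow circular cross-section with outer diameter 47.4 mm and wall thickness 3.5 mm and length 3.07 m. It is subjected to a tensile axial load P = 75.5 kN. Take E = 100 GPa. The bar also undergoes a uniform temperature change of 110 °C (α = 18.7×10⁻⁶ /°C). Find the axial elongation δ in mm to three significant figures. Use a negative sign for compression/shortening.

11.1 mm

A = 482.7 mm².
δ_mech = NL/(AE) = 75500·3070/(482.7·100000) = 4.802 mm.
δ_thermal = αLΔT = 18.7e-6·3070·110 = 6.315 mm.
δ = δ_mech + δ_thermal = 11.12 mm.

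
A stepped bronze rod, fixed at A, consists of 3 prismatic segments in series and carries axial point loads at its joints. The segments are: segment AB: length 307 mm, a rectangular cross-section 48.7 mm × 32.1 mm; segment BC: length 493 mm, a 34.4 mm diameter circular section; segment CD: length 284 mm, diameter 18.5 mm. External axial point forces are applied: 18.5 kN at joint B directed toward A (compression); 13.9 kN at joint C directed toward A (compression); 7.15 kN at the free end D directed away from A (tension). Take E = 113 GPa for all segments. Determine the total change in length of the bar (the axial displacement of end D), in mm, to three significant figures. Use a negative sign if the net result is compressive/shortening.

Internal axial forces (sectioning from the free end, tension +): N_CD = 7.15 kN, N_BC = -6.75 kN, N_AB = -25.25 kN.
A_AB = 1563 mm².
A_BC = 929.4 mm².
A_CD = 268.8 mm².
δ_AB = -25250·307/(1563·113000) = -0.04388 mm
δ_BC = -6750·493/(929.4·113000) = -0.03169 mm
δ_CD = 7150·284/(268.8·113000) = 0.06685 mm
δ = Σδ_i = -0.008716 mm.

-0.00872 mm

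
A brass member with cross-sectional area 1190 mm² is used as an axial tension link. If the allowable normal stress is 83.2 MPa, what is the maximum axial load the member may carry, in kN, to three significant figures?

P_max = σ_allow · A = 83.2 · 1190 = 99010 N = 99.01 kN.

99.0 kN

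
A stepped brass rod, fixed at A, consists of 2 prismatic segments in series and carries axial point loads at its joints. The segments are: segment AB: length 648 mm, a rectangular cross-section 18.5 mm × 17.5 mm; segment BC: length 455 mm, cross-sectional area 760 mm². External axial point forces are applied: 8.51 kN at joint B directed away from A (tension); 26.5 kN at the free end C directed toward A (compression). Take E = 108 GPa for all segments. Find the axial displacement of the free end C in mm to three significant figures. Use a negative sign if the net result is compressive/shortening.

Internal axial forces (sectioning from the free end, tension +): N_BC = -26.5 kN, N_AB = -17.99 kN.
A_AB = 323.8 mm².
δ_AB = -17990·648/(323.8·108000) = -0.3334 mm
δ_BC = -26500·455/(760·108000) = -0.1469 mm
δ = Σδ_i = -0.4803 mm.

-0.480 mm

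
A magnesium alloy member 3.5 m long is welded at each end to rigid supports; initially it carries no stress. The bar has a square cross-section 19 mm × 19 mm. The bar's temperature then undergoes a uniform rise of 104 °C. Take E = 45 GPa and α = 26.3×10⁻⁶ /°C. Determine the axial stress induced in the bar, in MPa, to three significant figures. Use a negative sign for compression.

-123 MPa

Free thermal expansion αLΔT = 26.3e-6 · 3500 · 104 = 9.573 mm.
The walls impose strain ε = −(9.573)/3500 = -2.7352e-03; σ = Eε = 45000 · -2.7352e-03 = -123.1 MPa.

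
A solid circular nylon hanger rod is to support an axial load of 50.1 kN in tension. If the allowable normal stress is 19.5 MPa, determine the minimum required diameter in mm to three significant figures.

57.2 mm

Required area A ≥ P/σ_allow = 50100/19.5 = 2569 mm².
For a solid circular section, d ≥ √(4A/π) = 57.19 mm.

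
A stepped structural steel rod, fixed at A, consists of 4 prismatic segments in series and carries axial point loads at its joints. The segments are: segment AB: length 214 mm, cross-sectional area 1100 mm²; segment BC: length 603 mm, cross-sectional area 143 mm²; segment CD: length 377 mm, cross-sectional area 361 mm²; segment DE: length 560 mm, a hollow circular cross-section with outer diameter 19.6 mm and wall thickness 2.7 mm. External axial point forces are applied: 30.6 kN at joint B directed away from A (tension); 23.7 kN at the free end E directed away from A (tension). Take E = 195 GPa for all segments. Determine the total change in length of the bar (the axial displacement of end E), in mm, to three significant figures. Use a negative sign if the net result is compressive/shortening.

1.17 mm

Internal axial forces (sectioning from the free end, tension +): N_DE = 23.7 kN, N_CD = 23.7 kN, N_BC = 23.7 kN, N_AB = 54.3 kN.
A_DE = 143.4 mm².
δ_AB = 54300·214/(1100·195000) = 0.05417 mm
δ_BC = 23700·603/(143·195000) = 0.5125 mm
δ_CD = 23700·377/(361·195000) = 0.1269 mm
δ_DE = 23700·560/(143.4·195000) = 0.4748 mm
δ = Σδ_i = 1.168 mm.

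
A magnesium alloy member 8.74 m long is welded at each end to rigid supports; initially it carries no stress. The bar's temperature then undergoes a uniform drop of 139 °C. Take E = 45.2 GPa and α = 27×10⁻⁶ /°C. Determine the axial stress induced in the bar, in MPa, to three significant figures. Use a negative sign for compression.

170 MPa

Free thermal expansion αLΔT = 27e-6 · 8740 · -139 = -32.8 mm.
The walls impose strain ε = −(-32.8)/8740 = 3.7530e-03; σ = Eε = 45200 · 3.7530e-03 = 169.6 MPa.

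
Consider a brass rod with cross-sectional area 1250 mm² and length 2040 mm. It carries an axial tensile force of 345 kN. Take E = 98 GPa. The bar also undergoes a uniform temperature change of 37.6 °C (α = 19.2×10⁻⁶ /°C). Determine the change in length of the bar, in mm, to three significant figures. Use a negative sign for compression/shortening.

δ_mech = NL/(AE) = 345000·2040/(1250·98000) = 5.745 mm.
δ_thermal = αLΔT = 19.2e-6·2040·37.6 = 1.473 mm.
δ = δ_mech + δ_thermal = 7.218 mm.

7.22 mm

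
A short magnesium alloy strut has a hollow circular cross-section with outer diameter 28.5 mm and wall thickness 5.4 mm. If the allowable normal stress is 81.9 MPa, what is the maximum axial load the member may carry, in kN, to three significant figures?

32.1 kN

A = 391.9 mm².
P_max = σ_allow · A = 81.9 · 391.9 = 32100 N = 32.1 kN.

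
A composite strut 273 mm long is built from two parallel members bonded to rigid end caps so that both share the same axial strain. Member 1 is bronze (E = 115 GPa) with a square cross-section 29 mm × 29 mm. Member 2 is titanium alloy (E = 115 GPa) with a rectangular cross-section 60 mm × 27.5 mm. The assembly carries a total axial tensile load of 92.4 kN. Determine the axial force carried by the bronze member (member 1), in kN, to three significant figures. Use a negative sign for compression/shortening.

A_1 = 841 mm².
A_2 = 1650 mm².
Equal strain + equilibrium ⇒ each member carries load in proportion to AE: A₁E₁ = 96720000 N, A₂E₂ = 189800000 N, ΣAE = 286500000 N.
F₁ = P·A₁E₁/ΣAE = 92400·96720000/286500000 = 31200 N.

31.2 kN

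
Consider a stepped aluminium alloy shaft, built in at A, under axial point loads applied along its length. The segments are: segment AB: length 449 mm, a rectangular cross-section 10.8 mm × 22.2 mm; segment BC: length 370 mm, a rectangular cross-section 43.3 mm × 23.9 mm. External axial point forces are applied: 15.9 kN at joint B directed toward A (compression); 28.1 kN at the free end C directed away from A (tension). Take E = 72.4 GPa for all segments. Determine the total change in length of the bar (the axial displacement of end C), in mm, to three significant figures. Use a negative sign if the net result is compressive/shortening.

0.454 mm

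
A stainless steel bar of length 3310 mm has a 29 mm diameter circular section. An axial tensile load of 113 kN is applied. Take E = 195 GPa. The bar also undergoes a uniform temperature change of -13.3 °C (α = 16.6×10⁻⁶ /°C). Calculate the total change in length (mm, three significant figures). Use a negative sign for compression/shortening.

A = 660.5 mm².
δ_mech = NL/(AE) = 113000·3310/(660.5·195000) = 2.904 mm.
δ_thermal = αLΔT = 16.6e-6·3310·-13.3 = -0.7308 mm.
δ = δ_mech + δ_thermal = 2.173 mm.

2.17 mm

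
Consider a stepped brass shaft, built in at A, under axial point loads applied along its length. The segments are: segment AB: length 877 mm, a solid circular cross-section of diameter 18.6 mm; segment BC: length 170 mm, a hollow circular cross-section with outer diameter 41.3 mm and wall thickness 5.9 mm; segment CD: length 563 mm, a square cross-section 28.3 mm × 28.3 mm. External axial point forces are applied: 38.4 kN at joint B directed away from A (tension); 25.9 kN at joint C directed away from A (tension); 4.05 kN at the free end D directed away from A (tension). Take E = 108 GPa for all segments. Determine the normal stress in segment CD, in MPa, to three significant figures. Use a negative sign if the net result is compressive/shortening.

5.06 MPa

Internal axial forces (sectioning from the free end, tension +): N_CD = 4.05 kN, N_BC = 29.95 kN, N_AB = 68.35 kN.
A_CD = 800.9 mm².
σ_CD = N_CD/A_CD = 4050/800.9 = 5.057 MPa.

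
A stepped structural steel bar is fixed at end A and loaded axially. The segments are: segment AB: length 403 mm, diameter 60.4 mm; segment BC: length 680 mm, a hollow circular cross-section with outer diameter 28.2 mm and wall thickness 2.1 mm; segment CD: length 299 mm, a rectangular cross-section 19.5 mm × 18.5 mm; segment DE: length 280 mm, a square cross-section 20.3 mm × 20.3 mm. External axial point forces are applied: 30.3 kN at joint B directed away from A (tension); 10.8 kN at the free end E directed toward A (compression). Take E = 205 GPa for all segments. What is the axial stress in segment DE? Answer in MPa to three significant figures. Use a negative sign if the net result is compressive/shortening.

-26.2 MPa

Internal axial forces (sectioning from the free end, tension +): N_DE = -10.8 kN, N_CD = -10.8 kN, N_BC = -10.8 kN, N_AB = 19.5 kN.
A_DE = 412.1 mm².
σ_DE = N_DE/A_DE = -10800/412.1 = -26.21 MPa.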